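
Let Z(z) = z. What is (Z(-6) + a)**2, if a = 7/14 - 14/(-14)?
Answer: 81/4 ≈ 20.250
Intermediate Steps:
a = 3/2 (a = 7*(1/14) - 14*(-1/14) = 1/2 + 1 = 3/2 ≈ 1.5000)
(Z(-6) + a)**2 = (-6 + 3/2)**2 = (-9/2)**2 = 81/4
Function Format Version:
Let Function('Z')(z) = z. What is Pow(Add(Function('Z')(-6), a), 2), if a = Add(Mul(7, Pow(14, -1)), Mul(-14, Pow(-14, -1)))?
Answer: Rational(81, 4) ≈ 20.250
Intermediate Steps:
a = Rational(3, 2) (a = Add(Mul(7, Rational(1, 14)), Mul(-14, Rational(-1, 14))) = Add(Rational(1, 2), 1) = Rational(3, 2) ≈ 1.5000)
Pow(Add(Function('Z')(-6), a), 2) = Pow(Add(-6, Rational(3, 2)), 2) = Pow(Rational(-9, 2), 2) = Rational(81, 4)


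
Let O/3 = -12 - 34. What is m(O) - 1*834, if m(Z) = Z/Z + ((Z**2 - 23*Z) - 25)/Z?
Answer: -137147/138 ≈ -993.82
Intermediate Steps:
O = -138 (O = 3*(-12 - 34) = 3*(-46) = -138)
m(Z) = 1 + (-25 + Z**2 - 23*Z)/Z
m(O) - 1*834 = (-22 - 138 - 25/(-138)) - 1*834 = (-22 - 138 - 25*(-1/138)) - 834 = (-22 - 138 + 25/138) - 834 = -22055/138 - 834 = -137147/138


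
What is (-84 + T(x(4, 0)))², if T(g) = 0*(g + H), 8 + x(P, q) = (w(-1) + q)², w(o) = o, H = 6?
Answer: 7056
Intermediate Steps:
x(P, q) = -8 + (-1 + q)²
T(g) = 0 (T(g) = 0*(g + 6) = 0*(6 + g) = 0)
(-84 + T(x(4, 0)))² = (-84 + 0)² = (-84)² = 7056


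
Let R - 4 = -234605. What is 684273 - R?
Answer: 918874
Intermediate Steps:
R = -234601 (R = 4 - 234605 = -234601)
684273 - R = 684273 - 1*(-234601) = 684273 + 234601 = 918874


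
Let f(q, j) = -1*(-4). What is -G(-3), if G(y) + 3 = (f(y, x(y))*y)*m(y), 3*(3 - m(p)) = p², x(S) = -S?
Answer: 3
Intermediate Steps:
f(q, j) = 4
m(p) = 3 - p²/3
G(y) = -3 + 4*y*(3 - y²/3) (G(y) = -3 + (4*y)*(3 - y²/3) = -3 + 4*y*(3 - y²/3))
-G(-3) = -(-3 + 12*(-3) - 4/3*(-3)³) = -(-3 - 36 - 4/3*(-27)) = -(-3 - 36 + 36) = -1*(-3) = 3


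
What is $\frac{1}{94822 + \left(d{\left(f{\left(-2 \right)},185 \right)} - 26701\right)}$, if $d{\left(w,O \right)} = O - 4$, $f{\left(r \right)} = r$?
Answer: $\frac{1}{68302} \approx 1.4641 \cdot 10^{-5}$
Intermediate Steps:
$d{\left(w,O \right)} = -4 + O$ ($d{\left(w,O \right)} = O - 4 = -4 + O$)
$\frac{1}{94822 + \left(d{\left(f{\left(-2 \right)},185 \right)} - 26701\right)} = \frac{1}{94822 + \left(\left(-4 + 185\right) - 26701\right)} = \frac{1}{94822 + \left(181 - 26701\right)} = \frac{1}{94822 - 26520} = \frac{1}{68302}$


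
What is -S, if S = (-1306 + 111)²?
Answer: -1428025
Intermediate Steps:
S = 1428025 (S = (-1195)² = 1428025)
-S = -1*1428025 = -1428025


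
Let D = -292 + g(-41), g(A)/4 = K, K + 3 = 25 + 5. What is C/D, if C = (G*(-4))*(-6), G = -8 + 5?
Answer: 9/23 ≈ 0.39130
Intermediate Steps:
K = 27 (K = -3 + (25 + 5) = -3 + 30 = 27)
G = -3
g(A) = 108 (g(A) = 4*27 = 108)
D = -184 (D = -292 + 108 = -184)
C = -72 (C = -3*(-4)*(-6) = 12*(-6) = -72)
C/D = -72/(-184) = -72*(-1/184) = 9/23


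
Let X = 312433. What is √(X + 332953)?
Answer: √645386 ≈ 803.36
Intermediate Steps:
√(X + 332953) = √(312433 + 332953) = √645386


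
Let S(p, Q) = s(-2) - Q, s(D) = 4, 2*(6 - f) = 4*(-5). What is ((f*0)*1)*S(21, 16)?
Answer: 0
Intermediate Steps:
f = 16 (f = 6 - 2*(-5) = 6 - ½*(-20) = 6 + 10 = 16)
S(p, Q) = 4 - Q
((f*0)*1)*S(21, 16) = ((16*0)*1)*(4 - 1*16) = (0*1)*(4 - 16) = 0*(-12) = 0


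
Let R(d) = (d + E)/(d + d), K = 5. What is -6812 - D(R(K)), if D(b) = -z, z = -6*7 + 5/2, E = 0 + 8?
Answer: -13703/2 ≈ -6851.5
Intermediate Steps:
E = 8
R(d) = (8 + d)/(2*d) (R(d) = (d + 8)/(d + d) = (8 + d)/((2*d)) = (8 + d)*(1/(2*d)) = (8 + d)/(2*d))
z = -79/2 (z = -42 + 5*(½) = -42 + 5/2 = -79/2 ≈ -39.500)
D(b) = 79/2 (D(b) = -1*(-79/2) = 79/2)
-6812 - D(R(K)) = -6812 - 1*79/2 = -6812 - 79/2 = -13703/2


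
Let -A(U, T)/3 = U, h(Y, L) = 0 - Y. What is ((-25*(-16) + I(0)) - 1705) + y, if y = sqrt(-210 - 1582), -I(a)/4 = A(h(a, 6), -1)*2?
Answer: -1305 + 16*I*sqrt(7) ≈ -1305.0 + 42.332*I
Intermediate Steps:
h(Y, L) = -Y
A(U, T) = -3*U
I(a) = -24*a (I(a) = -4*(-(-3)*a)*2 = -4*3*a*2 = -24*a)
y = 16*I*sqrt(7) (y = sqrt(-1792) = 16*I*sqrt(7) ≈ 42.332*I)
((-25*(-16) + I(0)) - 1705) + y = ((-25*(-16) - 24*0) - 1705) + 16*I*sqrt(7) = ((400 + 0) - 1705) + 16*I*sqrt(7) = (400 - 1705) + 16*I*sqrt(7) = -1305 + 16*I*sqrt(7)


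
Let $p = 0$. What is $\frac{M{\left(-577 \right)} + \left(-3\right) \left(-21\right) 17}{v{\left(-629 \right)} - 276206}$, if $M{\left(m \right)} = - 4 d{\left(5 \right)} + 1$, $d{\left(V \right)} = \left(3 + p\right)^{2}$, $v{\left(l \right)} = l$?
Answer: $- \frac{1036}{276835} \approx -0.0037423$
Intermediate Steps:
$d{\left(V \right)} = 9$ ($d{\left(V \right)} = \left(3 + 0\right)^{2} = 3^{2} = 9$)
$M{\left(m \right)} = -35$ ($M{\left(m \right)} = \left(-4\right) 9 + 1 = -36 + 1 = -35$)
$\frac{M{\left(-577 \right)} + \left(-3\right) \left(-21\right) 17}{v{\left(-629 \right)} - 276206} = \frac{-35 + \left(-3\right) \left(-21\right) 17}{-629 - 276206} = \frac{-35 + 63 \cdot 17}{-276835} = \left(-35 + 1071\right) \left(- \frac{1}{276835}\right) = 1036 \left(- \frac{1}{276835}\right) = - \frac{1036}{276835}$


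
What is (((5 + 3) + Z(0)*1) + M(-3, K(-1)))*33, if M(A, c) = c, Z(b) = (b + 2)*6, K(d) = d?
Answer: 627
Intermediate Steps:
Z(b) = 12 + 6*b (Z(b) = (2 + b)*6 = 12 + 6*b)
(((5 + 3) + Z(0)*1) + M(-3, K(-1)))*33 = (((5 + 3) + (12 + 6*0)*1) - 1)*33 = ((8 + (12 + 0)*1) - 1)*33 = ((8 + 12*1) - 1)*33 = ((8 + 12) - 1)*33 = (20 - 1)*33 = 19*33 = 627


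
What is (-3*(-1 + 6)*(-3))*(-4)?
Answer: -180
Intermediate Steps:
(-3*(-1 + 6)*(-3))*(-4) = (-3*5*(-3))*(-4) = -15*(-3)*(-4) = 45*(-4) = -180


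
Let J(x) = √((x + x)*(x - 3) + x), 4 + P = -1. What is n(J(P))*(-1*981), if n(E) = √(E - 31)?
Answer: -981*I*√(31 - 5*√3) ≈ -4636.7*I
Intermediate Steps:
P = -5 (P = -4 - 1 = -5)
J(x) = √(x + 2*x*(-3 + x)) (J(x) = √((2*x)*(-3 + x) + x) = √(2*x*(-3 + x) + x) = √(x + 2*x*(-3 + x)))
n(E) = √(-31 + E)
n(J(P))*(-1*981) = √(-31 + √(-5*(-5 + 2*(-5))))*(-1*981) = √(-31 + √(-5*(-5 - 10)))*(-981) = √(-31 + √(-5*(-15)))*(-981) = √(-31 + √75)*(-981) = √(-31 + 5*√3)*(-981) = -981*√(-31 + 5*√3)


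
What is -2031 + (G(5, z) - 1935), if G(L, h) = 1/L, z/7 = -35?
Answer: -19829/5 ≈ -3965.8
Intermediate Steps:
z = -245 (z = 7*(-35) = -245)
-2031 + (G(5, z) - 1935) = -2031 + (1/5 - 1935) = -2031 + (⅕ - 1935) = -2031 - 9674/5 = -19829/5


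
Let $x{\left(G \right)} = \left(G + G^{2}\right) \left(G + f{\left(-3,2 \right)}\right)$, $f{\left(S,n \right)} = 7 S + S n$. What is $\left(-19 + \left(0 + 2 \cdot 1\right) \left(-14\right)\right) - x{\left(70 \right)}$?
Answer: $-213757$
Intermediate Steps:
$x{\left(G \right)} = \left(-27 + G\right) \left(G + G^{2}\right)$ ($x{\left(G \right)} = \left(G + G^{2}\right) \left(G - 3 \left(7 + 2\right)\right) = \left(G + G^{2}\right) \left(G - 27\right) = \left(G + G^{2}\right) \left(-27 + G\right) = \left(-27 + G\right) \left(G + G^{2}\right)$)
$\left(-19 + \left(0 + 2 \cdot 1\right) \left(-14\right)\right) - x{\left(70 \right)} = \left(-19 + \left(0 + 2 \cdot 1\right) \left(-14\right)\right) - 70 \left(-27 + 70^{2} - 1820\right) = \left(-19 + \left(0 + 2\right) \left(-14\right)\right) - 70 \left(-27 + 4900 - 1820\right) = \left(-19 + 2 \left(-14\right)\right) - 70 \cdot 3053 = \left(-19 - 28\right) - 213710 = -47 - 213710 = -213757$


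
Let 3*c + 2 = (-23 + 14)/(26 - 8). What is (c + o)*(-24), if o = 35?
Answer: -820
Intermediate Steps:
c = -⅚ (c = -⅔ + ((-23 + 14)/(26 - 8))/3 = -⅔ + (-9/18)/3 = -⅔ + (-9*1/18)/3 = -⅔ + (⅓)*(-½) = -⅔ - ⅙ = -⅚ ≈ -0.83333)
(c + o)*(-24) = (-⅚ + 35)*(-24) = (205/6)*(-24) = -820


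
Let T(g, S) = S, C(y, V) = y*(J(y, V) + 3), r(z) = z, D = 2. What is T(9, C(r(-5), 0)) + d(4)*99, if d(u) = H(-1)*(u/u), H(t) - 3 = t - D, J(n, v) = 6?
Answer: -45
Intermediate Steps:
H(t) = 1 + t (H(t) = 3 + (t - 1*2) = 3 + (t - 2) = 3 + (-2 + t) = 1 + t)
C(y, V) = 9*y (C(y, V) = y*(6 + 3) = y*9 = 9*y)
d(u) = 0 (d(u) = (1 - 1)*(u/u) = 0*1 = 0)
T(9, C(r(-5), 0)) + d(4)*99 = 9*(-5) + 0*99 = -45 + 0 = -45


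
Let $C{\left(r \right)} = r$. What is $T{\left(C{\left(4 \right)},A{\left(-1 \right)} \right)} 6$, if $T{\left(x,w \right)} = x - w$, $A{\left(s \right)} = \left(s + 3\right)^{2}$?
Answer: $0$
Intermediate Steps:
$A{\left(s \right)} = \left(3 + s\right)^{2}$
$T{\left(C{\left(4 \right)},A{\left(-1 \right)} \right)} 6 = \left(4 - \left(3 - 1\right)^{2}\right) 6 = \left(4 - 2^{2}\right) 6 = \left(4 - 4\right) 6 = 0 \cdot 6 = 0$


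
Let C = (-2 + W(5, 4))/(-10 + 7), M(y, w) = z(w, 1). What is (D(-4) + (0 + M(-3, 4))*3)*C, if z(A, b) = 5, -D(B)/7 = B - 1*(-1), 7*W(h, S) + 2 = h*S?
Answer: -48/7 ≈ -6.8571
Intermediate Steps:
W(h, S) = -2/7 + S*h/7 (W(h, S) = -2/7 + (h*S)/7 = -2/7 + (S*h)/7 = -2/7 + S*h/7)
D(B) = -7 - 7*B (D(B) = -7*(B - 1*(-1)) = -7*(B + 1) = -7*(1 + B) = -7 - 7*B)
M(y, w) = 5
C = -4/21 (C = (-2 + (-2/7 + (⅐)*4*5))/(-10 + 7) = (-2 + (-2/7 + 20/7))/(-3) = (-2 + 18/7)*(-⅓) = (4/7)*(-⅓) = -4/21 ≈ -0.19048)
(D(-4) + (0 + M(-3, 4))*3)*C = ((-7 - 7*(-4)) + (0 + 5)*3)*(-4/21) = ((-7 + 28) + 5*3)*(-4/21) = (21 + 15)*(-4/21) = 36*(-4/21) = -48/7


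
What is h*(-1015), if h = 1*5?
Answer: -5075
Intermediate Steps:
h = 5
h*(-1015) = 5*(-1015) = -5075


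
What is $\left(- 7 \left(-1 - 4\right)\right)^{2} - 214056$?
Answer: $-212831$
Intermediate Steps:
$\left(- 7 \left(-1 - 4\right)\right)^{2} - 214056 = \left(\left(-7\right) \left(-5\right)\right)^{2} - 214056 = 35^{2} - 214056 = 1225 - 214056 = -212831$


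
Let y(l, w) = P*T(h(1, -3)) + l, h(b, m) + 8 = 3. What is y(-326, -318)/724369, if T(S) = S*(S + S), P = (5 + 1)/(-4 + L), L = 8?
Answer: -251/724369 ≈ -0.00034651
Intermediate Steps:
h(b, m) = -5 (h(b, m) = -8 + 3 = -5)
P = 3/2 (P = (5 + 1)/(-4 + 8) = 6/4 = 6*(¼) = 3/2 ≈ 1.5000)
T(S) = 2*S² (T(S) = S*(2*S) = 2*S²)
y(l, w) = 75 + l (y(l, w) = 3*(2*(-5)²)/2 + l = 3*(2*25)/2 + l = (3/2)*50 + l = 75 + l)
y(-326, -318)/724369 = (75 - 326)/724369 = -251*1/724369 = -251/724369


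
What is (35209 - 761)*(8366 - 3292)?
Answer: 174789152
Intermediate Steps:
(35209 - 761)*(8366 - 3292) = 34448*5074 = 174789152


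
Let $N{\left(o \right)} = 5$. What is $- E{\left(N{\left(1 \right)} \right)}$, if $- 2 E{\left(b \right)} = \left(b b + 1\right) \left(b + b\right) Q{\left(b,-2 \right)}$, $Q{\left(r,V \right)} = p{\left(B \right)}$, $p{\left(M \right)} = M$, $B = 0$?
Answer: $0$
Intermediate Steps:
$Q{\left(r,V \right)} = 0$
$E{\left(b \right)} = 0$ ($E{\left(b \right)} = - \frac{\left(b b + 1\right) \left(b + b\right) 0}{2} = - \frac{\left(b^{2} + 1\right) 2 b 0}{2} = - \frac{\left(1 + b^{2}\right) 2 b 0}{2} = - \frac{2 b \left(1 + b^{2}\right) 0}{2} = \left(- \frac{1}{2}\right) 0 = 0$)
$- E{\left(N{\left(1 \right)} \right)} = \left(-1\right) 0 = 0$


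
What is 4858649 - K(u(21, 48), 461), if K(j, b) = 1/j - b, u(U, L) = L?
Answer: 233237279/48 ≈ 4.8591e+6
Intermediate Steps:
4858649 - K(u(21, 48), 461) = 4858649 - (1/48 - 1*461) = 4858649 - (1/48 - 461) = 4858649 - 1*(-22127/48) = 4858649 + 22127/48 = 233237279/48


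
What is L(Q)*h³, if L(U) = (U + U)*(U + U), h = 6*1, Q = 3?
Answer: 7776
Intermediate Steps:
h = 6
L(U) = 4*U² (L(U) = (2*U)*(2*U) = 4*U²)
L(Q)*h³ = (4*3²)*6³ = (4*9)*216 = 36*216 = 7776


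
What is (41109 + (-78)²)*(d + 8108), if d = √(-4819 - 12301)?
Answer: 382640844 + 188772*I*√1070 ≈ 3.8264e+8 + 6.1749e+6*I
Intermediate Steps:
d = 4*I*√1070 (d = √(-17120) = 4*I*√1070 ≈ 130.84*I)
(41109 + (-78)²)*(d + 8108) = (41109 + (-78)²)*(4*I*√1070 + 8108) = (41109 + 6084)*(8108 + 4*I*√1070) = 47193*(8108 + 4*I*√1070) = 382640844 + 188772*I*√1070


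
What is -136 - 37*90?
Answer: -3466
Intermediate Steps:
-136 - 37*90 = -136 - 3330 = -3466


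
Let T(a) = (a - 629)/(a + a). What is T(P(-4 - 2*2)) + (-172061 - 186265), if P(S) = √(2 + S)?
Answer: -716651/2 + 629*I*√6/12 ≈ -3.5833e+5 + 128.39*I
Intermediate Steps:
T(a) = (-629 + a)/(2*a) (T(a) = (-629 + a)/((2*a)) = (-629 + a)*(1/(2*a)) = (-629 + a)/(2*a))
T(P(-4 - 2*2)) + (-172061 - 186265) = (-629 + √(2 + (-4 - 2*2)))/(2*(√(2 + (-4 - 2*2)))) + (-172061 - 186265) = (-629 + √(2 + (-4 - 4)))/(2*(√(2 + (-4 - 4)))) - 358326 = (-629 + √(2 - 8))/(2*(√(2 - 8))) - 358326 = (-629 + √(-6))/(2*(√(-6))) - 358326 = (-629 + I*√6)/(2*((I*√6))) - 358326 = (-I*√6/6)*(-629 + I*√6)/2 - 358326 = -I*√6*(-629 + I*√6)/12 - 358326 = -358326 - I*√6*(-629 + I*√6)/12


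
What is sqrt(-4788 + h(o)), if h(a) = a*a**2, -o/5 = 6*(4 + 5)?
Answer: 6*I*sqrt(546883) ≈ 4437.1*I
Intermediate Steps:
o = -270 (o = -30*(4 + 5) = -30*9 = -5*54 = -270)
h(a) = a**3
sqrt(-4788 + h(o)) = sqrt(-4788 + (-270)**3) = sqrt(-4788 - 19683000) = sqrt(-19687788) = 6*I*sqrt(546883)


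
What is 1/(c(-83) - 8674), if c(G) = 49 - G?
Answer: -1/8542 ≈ -0.00011707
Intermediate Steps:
1/(c(-83) - 8674) = 1/((49 - 1*(-83)) - 8674) = 1/((49 + 83) - 8674) = 1/(132 - 8674) = 1/(-8542) = -1/8542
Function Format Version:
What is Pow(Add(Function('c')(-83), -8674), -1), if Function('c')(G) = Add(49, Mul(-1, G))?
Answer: Rational(-1, 8542) ≈ -0.00011707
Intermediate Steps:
Pow(Add(Function('c')(-83), -8674), -1) = Pow(Add(Add(49, Mul(-1, -83)), -8674), -1) = Pow(Add(Add(49, 83), -8674), -1) = Pow(Add(132, -8674), -1) = Pow(-8542, -1) = Rational(-1, 8542)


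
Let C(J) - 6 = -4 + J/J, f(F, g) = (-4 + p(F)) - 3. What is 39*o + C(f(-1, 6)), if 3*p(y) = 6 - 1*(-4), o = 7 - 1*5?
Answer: 81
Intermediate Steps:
o = 2 (o = 7 - 5 = 2)
p(y) = 10/3 (p(y) = (6 - 1*(-4))/3 = (6 + 4)/3 = (⅓)*10 = 10/3)
f(F, g) = -11/3 (f(F, g) = (-4 + 10/3) - 3 = -⅔ - 3 = -11/3)
C(J) = 3 (C(J) = 6 + (-4 + J/J) = 6 + (-4 + 1) = 6 - 3 = 3)
39*o + C(f(-1, 6)) = 39*2 + 3 = 78 + 3 = 81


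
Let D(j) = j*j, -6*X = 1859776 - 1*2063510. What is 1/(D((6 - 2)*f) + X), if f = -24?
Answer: 3/129515 ≈ 2.3163e-5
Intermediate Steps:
X = 101867/3 (X = -(1859776 - 1*2063510)/6 = -(1859776 - 2063510)/6 = -⅙*(-203734) = 101867/3 ≈ 33956.)
D(j) = j²
1/(D((6 - 2)*f) + X) = 1/(((6 - 2)*(-24))² + 101867/3) = 1/((4*(-24))² + 101867/3) = 1/((-96)² + 101867/3) = 1/(9216 + 101867/3) = 1/(129515/3) = 3/129515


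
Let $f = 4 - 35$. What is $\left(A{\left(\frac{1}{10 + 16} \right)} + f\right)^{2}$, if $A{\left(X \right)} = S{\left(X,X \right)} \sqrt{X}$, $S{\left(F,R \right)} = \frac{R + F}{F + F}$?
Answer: $\frac{\left(806 - \sqrt{26}\right)^{2}}{676} \approx 948.88$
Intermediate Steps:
$f = -31$ ($f = 4 - 35 = -31$)
$S{\left(F,R \right)} = \frac{F + R}{2 F}$
$A{\left(X \right)} = \sqrt{X}$ ($A{\left(X \right)} = \frac{X + X}{2 X} \sqrt{X} = \frac{2 X}{2 X} \sqrt{X} = 1 \sqrt{X} = \sqrt{X}$)
$\left(A{\left(\frac{1}{10 + 16} \right)} + f\right)^{2} = \left(\sqrt{\frac{1}{10 + 16}} - 31\right)^{2} = \left(\sqrt{\frac{1}{26}} - 31\right)^{2} = \left(\frac{\sqrt{26}}{26} - 31\right)^{2} = \left(-31 + \frac{\sqrt{26}}{26}\right)^{2}$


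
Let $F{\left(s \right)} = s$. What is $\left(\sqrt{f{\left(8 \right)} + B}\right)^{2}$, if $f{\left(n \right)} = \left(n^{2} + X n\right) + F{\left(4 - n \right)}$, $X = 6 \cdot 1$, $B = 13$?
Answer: $121$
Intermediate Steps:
$X = 6$
$f{\left(n \right)} = 4 + n^{2} + 5 n$ ($f{\left(n \right)} = \left(n^{2} + 6 n\right) - \left(-4 + n\right) = 4 + n^{2} + 5 n$)
$\left(\sqrt{f{\left(8 \right)} + B}\right)^{2} = \left(\sqrt{\left(4 + 8^{2} + 5 \cdot 8\right) + 13}\right)^{2} = \left(\sqrt{\left(4 + 64 + 40\right) + 13}\right)^{2} = \left(\sqrt{108 + 13}\right)^{2} = \left(\sqrt{121}\right)^{2} = 11^{2} = 121$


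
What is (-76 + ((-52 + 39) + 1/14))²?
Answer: 1550025/196 ≈ 7908.3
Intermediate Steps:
(-76 + ((-52 + 39) + 1/14))² = (-76 + (-13 + 1/14))² = (-76 - 181/14)² = (-1245/14)² = 1550025/196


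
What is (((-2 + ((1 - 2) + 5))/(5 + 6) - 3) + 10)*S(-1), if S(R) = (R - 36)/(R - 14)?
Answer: 2923/165 ≈ 17.715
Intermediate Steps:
S(R) = (-36 + R)/(-14 + R)
(((-2 + ((1 - 2) + 5))/(5 + 6) - 3) + 10)*S(-1) = (((-2 + ((1 - 2) + 5))/(5 + 6) - 3) + 10)*((-36 - 1)/(-14 - 1)) = (((-2 + (-1 + 5))/11 - 3) + 10)*(-37/(-15)) = (((-2 + 4)*(1/11) - 3) + 10)*(-1/15*(-37)) = ((2*(1/11) - 3) + 10)*(37/15) = ((2/11 - 3) + 10)*(37/15) = (-31/11 + 10)*(37/15) = (79/11)*(37/15) = 2923/165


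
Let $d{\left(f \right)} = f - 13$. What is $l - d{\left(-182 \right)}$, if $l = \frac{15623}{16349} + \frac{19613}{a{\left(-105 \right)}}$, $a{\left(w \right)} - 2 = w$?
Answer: $\frac{9325897}{1683947} \approx 5.5381$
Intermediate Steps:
$a{\left(w \right)} = 2 + w$
$d{\left(f \right)} = -13 + f$ ($d{\left(f \right)} = f - 13 = -13 + f$)
$l = - \frac{319043768}{1683947}$ ($l = \frac{15623}{16349} + \frac{19613}{2 - 105} = 15623 \cdot \frac{1}{16349} + \frac{19613}{-103} = \frac{15623}{16349} + 19613 \left(- \frac{1}{103}\right) = \frac{15623}{16349} - \frac{19613}{103} = - \frac{319043768}{1683947} \approx -189.46$)
$l - d{\left(-182 \right)} = - \frac{319043768}{1683947} - \left(-13 - 182\right) = - \frac{319043768}{1683947} - -195 = - \frac{319043768}{1683947} + 195 = \frac{9325897}{1683947}$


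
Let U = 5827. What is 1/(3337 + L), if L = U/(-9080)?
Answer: 9080/30294133 ≈ 0.00029973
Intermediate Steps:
L = -5827/9080 (L = 5827/(-9080) = 5827*(-1/9080) = -5827/9080 ≈ -0.64174)
1/(3337 + L) = 1/(3337 - 5827/9080) = 1/(30294133/9080) = 9080/30294133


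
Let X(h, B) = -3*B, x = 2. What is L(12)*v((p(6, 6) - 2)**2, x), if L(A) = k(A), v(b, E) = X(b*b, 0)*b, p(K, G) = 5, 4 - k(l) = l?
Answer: 0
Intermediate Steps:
k(l) = 4 - l
v(b, E) = 0 (v(b, E) = (-3*0)*b = 0*b = 0)
L(A) = 4 - A
L(12)*v((p(6, 6) - 2)**2, x) = (4 - 1*12)*0 = (4 - 12)*0 = -8*0 = 0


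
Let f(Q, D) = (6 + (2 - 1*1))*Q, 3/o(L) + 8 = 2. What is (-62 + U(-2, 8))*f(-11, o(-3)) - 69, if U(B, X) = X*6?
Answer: 1009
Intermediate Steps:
o(L) = -½ (o(L) = 3/(-8 + 2) = 3/(-6) = 3*(-⅙) = -½)
U(B, X) = 6*X
f(Q, D) = 7*Q (f(Q, D) = (6 + (2 - 1))*Q = (6 + 1)*Q = 7*Q)
(-62 + U(-2, 8))*f(-11, o(-3)) - 69 = (-62 + 6*8)*(7*(-11)) - 69 = (-62 + 48)*(-77) - 69 = -14*(-77) - 69 = 1078 - 69 = 1009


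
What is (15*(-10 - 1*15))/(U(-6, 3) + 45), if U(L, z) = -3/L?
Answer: -750/91 ≈ -8.2418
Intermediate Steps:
(15*(-10 - 1*15))/(U(-6, 3) + 45) = (15*(-10 - 1*15))/(-3/(-6) + 45) = (15*(-10 - 15))/(-3*(-1/6) + 45) = (15*(-25))/(1/2 + 45) = -375/91/2 = -375*2/91 = -750/91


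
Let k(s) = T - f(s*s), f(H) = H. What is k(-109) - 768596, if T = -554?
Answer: -781031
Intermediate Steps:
k(s) = -554 - s² (k(s) = -554 - s*s = -554 - s²)
k(-109) - 768596 = (-554 - 1*(-109)²) - 768596 = (-554 - 1*11881) - 768596 = (-554 - 11881) - 768596 = -12435 - 768596 = -781031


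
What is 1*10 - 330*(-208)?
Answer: 68650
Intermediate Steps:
1*10 - 330*(-208) = 10 + 68640 = 68650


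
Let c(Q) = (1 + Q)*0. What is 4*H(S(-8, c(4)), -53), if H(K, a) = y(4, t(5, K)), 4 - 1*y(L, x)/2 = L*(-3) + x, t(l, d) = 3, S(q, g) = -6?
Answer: 104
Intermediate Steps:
c(Q) = 0
y(L, x) = 8 - 2*x + 6*L (y(L, x) = 8 - 2*(L*(-3) + x) = 8 - 2*(-3*L + x) = 8 - 2*(x - 3*L) = 8 + (-2*x + 6*L) = 8 - 2*x + 6*L)
H(K, a) = 26 (H(K, a) = 8 - 2*3 + 6*4 = 8 - 6 + 24 = 26)
4*H(S(-8, c(4)), -53) = 4*26 = 104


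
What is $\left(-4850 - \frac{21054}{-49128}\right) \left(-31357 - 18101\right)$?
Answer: $\frac{981946328139}{4094} \approx 2.3985 \cdot 10^{8}$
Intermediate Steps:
$\left(-4850 - \frac{21054}{-49128}\right) \left(-31357 - 18101\right) = \left(-4850 - - \frac{3509}{8188}\right) \left(-49458\right) = \left(-4850 + \frac{3509}{8188}\right) \left(-49458\right) = \left(- \frac{39708291}{8188}\right) \left(-49458\right) = \frac{981946328139}{4094}$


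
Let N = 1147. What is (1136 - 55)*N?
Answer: 1239907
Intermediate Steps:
(1136 - 55)*N = (1136 - 55)*1147 = 1081*1147 = 1239907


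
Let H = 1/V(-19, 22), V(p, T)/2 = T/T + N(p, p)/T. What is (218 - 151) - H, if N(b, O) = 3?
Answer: 1664/25 ≈ 66.560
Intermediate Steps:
V(p, T) = 2 + 6/T (V(p, T) = 2*(T/T + 3/T) = 2*(1 + 3/T) = 2 + 6/T)
H = 11/25 (H = 1/(2 + 6/22) = 1/(2 + 6*(1/22)) = 1/(2 + 3/11) = 1/(25/11) = 11/25 ≈ 0.44000)
(218 - 151) - H = (218 - 151) - 1*11/25 = 67 - 11/25 = 1664/25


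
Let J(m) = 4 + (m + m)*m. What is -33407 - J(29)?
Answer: -35093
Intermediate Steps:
J(m) = 4 + 2*m² (J(m) = 4 + (2*m)*m = 4 + 2*m²)
-33407 - J(29) = -33407 - (4 + 2*29²) = -33407 - (4 + 2*841) = -33407 - (4 + 1682) = -33407 - 1*1686 = -33407 - 1686 = -35093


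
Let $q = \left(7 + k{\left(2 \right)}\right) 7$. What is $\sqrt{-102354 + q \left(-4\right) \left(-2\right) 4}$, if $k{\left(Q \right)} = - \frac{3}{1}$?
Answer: $i \sqrt{101458} \approx 318.52 i$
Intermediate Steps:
$k{\left(Q \right)} = -3$ ($k{\left(Q \right)} = - 3 \cdot 1 = \left(-1\right) 3 = -3$)
$q = 28$ ($q = \left(7 - 3\right) 7 = 4 \cdot 7 = 28$)
$\sqrt{-102354 + q \left(-4\right) \left(-2\right) 4} = \sqrt{-102354 + 28 \left(-4\right) \left(-2\right) 4} = \sqrt{-102354 + 28 \cdot 8 \cdot 4} = \sqrt{-102354 + 28 \cdot 32} = \sqrt{-102354 + 896} = \sqrt{-101458} = i \sqrt{101458}$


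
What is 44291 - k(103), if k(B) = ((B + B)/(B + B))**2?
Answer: 44290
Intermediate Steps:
k(B) = 1 (k(B) = ((2*B)/((2*B)))**2 = ((2*B)*(1/(2*B)))**2 = 1**2 = 1)
44291 - k(103) = 44291 - 1*1 = 44291 - 1 = 44290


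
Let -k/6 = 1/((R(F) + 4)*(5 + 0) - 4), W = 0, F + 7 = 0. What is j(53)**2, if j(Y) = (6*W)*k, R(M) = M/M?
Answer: 0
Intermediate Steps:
F = -7 (F = -7 + 0 = -7)
R(M) = 1
k = -2/7 (k = -6/((1 + 4)*(5 + 0) - 4) = -6/(5*5 - 4) = -6/(25 - 4) = -6/21 = -6*1/21 = -2/7 ≈ -0.28571)
j(Y) = 0 (j(Y) = (6*0)*(-2/7) = 0*(-2/7) = 0)
j(53)**2 = 0**2 = 0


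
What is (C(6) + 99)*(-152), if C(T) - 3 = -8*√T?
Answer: -15504 + 1216*√6 ≈ -12525.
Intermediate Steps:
C(T) = 3 - 8*√T
(C(6) + 99)*(-152) = ((3 - 8*√6) + 99)*(-152) = (102 - 8*√6)*(-152) = -15504 + 1216*√6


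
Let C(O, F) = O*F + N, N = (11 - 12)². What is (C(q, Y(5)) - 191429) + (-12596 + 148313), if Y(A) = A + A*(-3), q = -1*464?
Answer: -51071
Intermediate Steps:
N = 1 (N = (-1)² = 1)
q = -464
Y(A) = -2*A (Y(A) = A - 3*A = -2*A)
C(O, F) = 1 + F*O (C(O, F) = O*F + 1 = F*O + 1 = 1 + F*O)
(C(q, Y(5)) - 191429) + (-12596 + 148313) = ((1 - 2*5*(-464)) - 191429) + (-12596 + 148313) = ((1 - 10*(-464)) - 191429) + 135717 = ((1 + 4640) - 191429) + 135717 = (4641 - 191429) + 135717 = -186788 + 135717 = -51071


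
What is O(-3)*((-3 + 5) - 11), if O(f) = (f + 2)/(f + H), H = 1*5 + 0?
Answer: 9/2 ≈ 4.5000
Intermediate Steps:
H = 5 (H = 5 + 0 = 5)
O(f) = (2 + f)/(5 + f) (O(f) = (f + 2)/(f + 5) = (2 + f)/(5 + f))
O(-3)*((-3 + 5) - 11) = ((2 - 3)/(5 - 3))*((-3 + 5) - 11) = (-1/2)*(2 - 11) = ((½)*(-1))*(-9) = -½*(-9) = 9/2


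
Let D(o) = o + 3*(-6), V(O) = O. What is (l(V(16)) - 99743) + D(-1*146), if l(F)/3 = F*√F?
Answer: -99715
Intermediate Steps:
D(o) = -18 + o (D(o) = o - 18 = -18 + o)
l(F) = 3*F^(3/2) (l(F) = 3*(F*√F) = 3*F^(3/2))
(l(V(16)) - 99743) + D(-1*146) = (3*16^(3/2) - 99743) + (-18 - 1*146) = (3*64 - 99743) + (-18 - 146) = (192 - 99743) - 164 = -99551 - 164 = -99715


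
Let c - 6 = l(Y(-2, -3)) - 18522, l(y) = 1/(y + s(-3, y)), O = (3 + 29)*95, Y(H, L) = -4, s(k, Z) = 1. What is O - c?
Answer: 64669/3 ≈ 21556.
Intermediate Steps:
O = 3040 (O = 32*95 = 3040)
l(y) = 1/(1 + y) (l(y) = 1/(y + 1) = 1/(1 + y))
c = -55549/3 (c = 6 + (1/(1 - 4) - 18522) = 6 + (1/(-3) - 18522) = 6 + (-1/3 - 18522) = 6 - 55567/3 = -55549/3 ≈ -18516.)
O - c = 3040 - 1*(-55549/3) = 3040 + 55549/3 = 64669/3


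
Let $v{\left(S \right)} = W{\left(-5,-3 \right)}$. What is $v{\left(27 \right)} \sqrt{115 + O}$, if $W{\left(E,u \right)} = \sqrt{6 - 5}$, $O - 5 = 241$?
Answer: $19$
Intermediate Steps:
$O = 246$ ($O = 5 + 241 = 246$)
$W{\left(E,u \right)} = 1$ ($W{\left(E,u \right)} = \sqrt{1} = 1$)
$v{\left(S \right)} = 1$
$v{\left(27 \right)} \sqrt{115 + O} = 1 \sqrt{115 + 246} = 1 \sqrt{361} = 1 \cdot 19 = 19$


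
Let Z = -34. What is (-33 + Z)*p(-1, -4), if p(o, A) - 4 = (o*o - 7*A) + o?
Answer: -2144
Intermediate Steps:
p(o, A) = 4 + o + o² - 7*A (p(o, A) = 4 + ((o*o - 7*A) + o) = 4 + ((o² - 7*A) + o) = 4 + (o + o² - 7*A) = 4 + o + o² - 7*A)
(-33 + Z)*p(-1, -4) = (-33 - 34)*(4 - 1 + (-1)² - 7*(-4)) = -67*(4 - 1 + 1 + 28) = -67*32 = -2144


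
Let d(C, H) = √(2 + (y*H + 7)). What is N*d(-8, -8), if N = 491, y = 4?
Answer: 491*I*√23 ≈ 2354.8*I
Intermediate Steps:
d(C, H) = √(9 + 4*H) (d(C, H) = √(2 + (4*H + 7)) = √(2 + (7 + 4*H)) = √(9 + 4*H))
N*d(-8, -8) = 491*√(9 + 4*(-8)) = 491*√(9 - 32) = 491*√(-23) = 491*(I*√23) = 491*I*√23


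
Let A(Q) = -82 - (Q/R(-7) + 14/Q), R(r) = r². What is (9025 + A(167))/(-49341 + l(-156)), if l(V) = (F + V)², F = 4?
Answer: -73151994/214697371 ≈ -0.34072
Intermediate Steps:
l(V) = (4 + V)²
A(Q) = -82 - 14/Q - Q/49 (A(Q) = -82 - (Q/((-7)²) + 14/Q) = -82 - (Q/49 + 14/Q) = -82 - (14/Q + Q/49) = -82 + (-14/Q - Q/49) = -82 - 14/Q - Q/49)
(9025 + A(167))/(-49341 + l(-156)) = (9025 + (-82 - 14/167 - 1/49*167))/(-49341 + (4 - 156)²) = (9025 + (-82 - 14*1/167 - 167/49))/(-49341 + (-152)²) = (9025 + (-82 - 14/167 - 167/49))/(-49341 + 23104) = (9025 - 699581/8183)/(-26237) = (73151994/8183)*(-1/26237) = -73151994/214697371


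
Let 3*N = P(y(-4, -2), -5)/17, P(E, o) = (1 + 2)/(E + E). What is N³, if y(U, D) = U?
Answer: -1/2515456 ≈ -3.9754e-7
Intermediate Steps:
P(E, o) = 3/(2*E) (P(E, o) = 3/((2*E)) = 3*(1/(2*E)) = 3/(2*E))
N = -1/136 (N = (((3/2)/(-4))/17)/3 = (((3/2)*(-¼))*(1/17))/3 = (-3/8*1/17)/3 = (⅓)*(-3/136) = -1/136 ≈ -0.0073529)
N³ = (-1/136)³ = -1/2515456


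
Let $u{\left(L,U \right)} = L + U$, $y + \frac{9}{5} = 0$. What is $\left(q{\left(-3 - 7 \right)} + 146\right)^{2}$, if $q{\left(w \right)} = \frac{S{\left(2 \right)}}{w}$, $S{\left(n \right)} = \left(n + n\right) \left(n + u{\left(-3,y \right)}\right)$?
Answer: $\frac{13527684}{625} \approx 21644.0$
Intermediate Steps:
$y = - \frac{9}{5}$ ($y = - \frac{9}{5} + 0 = - \frac{9}{5} \approx -1.8$)
$S{\left(n \right)} = 2 n \left(- \frac{24}{5} + n\right)$ ($S{\left(n \right)} = \left(n + n\right) \left(n - \frac{24}{5}\right) = 2 n \left(n - \frac{24}{5}\right) = 2 n \left(- \frac{24}{5} + n\right)$)
$q{\left(w \right)} = - \frac{56}{5 w}$ ($q{\left(w \right)} = \frac{\frac{2}{5} \cdot 2 \left(-24 + 5 \cdot 2\right)}{w} = \frac{\frac{2}{5} \cdot 2 \left(-24 + 10\right)}{w} = \frac{\frac{2}{5} \cdot 2 \left(-14\right)}{w} = - \frac{56}{5 w}$)
$\left(q{\left(-3 - 7 \right)} + 146\right)^{2} = \left(- \frac{56}{5 \left(-3 - 7\right)} + 146\right)^{2} = \left(- \frac{56}{5 \left(-10\right)} + 146\right)^{2} = \left(\left(- \frac{56}{5}\right) \left(- \frac{1}{10}\right) + 146\right)^{2} = \left(\frac{28}{25} + 146\right)^{2} = \left(\frac{3678}{25}\right)^{2} = \frac{13527684}{625}$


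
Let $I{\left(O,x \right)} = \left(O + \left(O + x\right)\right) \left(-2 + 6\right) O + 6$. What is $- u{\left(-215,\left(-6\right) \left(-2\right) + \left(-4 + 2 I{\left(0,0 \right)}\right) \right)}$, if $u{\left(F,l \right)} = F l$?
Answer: $4300$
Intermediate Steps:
$I{\left(O,x \right)} = 6 + O \left(4 x + 8 O\right)$ ($I{\left(O,x \right)} = \left(x + 2 O\right) 4 O + 6 = \left(4 x + 8 O\right) O + 6 = O \left(4 x + 8 O\right) + 6 = 6 + O \left(4 x + 8 O\right)$)
$- u{\left(-215,\left(-6\right) \left(-2\right) + \left(-4 + 2 I{\left(0,0 \right)}\right) \right)} = - \left(-215\right) \left(\left(-6\right) \left(-2\right) - \left(4 - 2 \left(6 + 8 \cdot 0^{2} + 4 \cdot 0 \cdot 0\right)\right)\right) = - \left(-215\right) \left(12 - \left(4 - 2 \left(6 + 8 \cdot 0 + 0\right)\right)\right) = - \left(-215\right) \left(12 - \left(4 - 2 \left(6 + 0 + 0\right)\right)\right) = - \left(-215\right) \left(12 + \left(-4 + 2 \cdot 6\right)\right) = - \left(-215\right) \left(12 + \left(-4 + 12\right)\right) = - \left(-215\right) \left(12 + 8\right) = - \left(-215\right) 20 = \left(-1\right) \left(-4300\right) = 4300$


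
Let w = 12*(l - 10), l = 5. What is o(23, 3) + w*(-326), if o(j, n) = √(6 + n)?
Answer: 19563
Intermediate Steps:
w = -60 (w = 12*(5 - 10) = 12*(-5) = -60)
o(23, 3) + w*(-326) = √(6 + 3) - 60*(-326) = √9 + 19560 = 3 + 19560 = 19563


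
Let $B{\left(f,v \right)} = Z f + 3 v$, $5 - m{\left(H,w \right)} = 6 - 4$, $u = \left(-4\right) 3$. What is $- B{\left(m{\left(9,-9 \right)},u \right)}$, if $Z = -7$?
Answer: $57$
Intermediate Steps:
$u = -12$
$m{\left(H,w \right)} = 3$ ($m{\left(H,w \right)} = 5 - \left(6 - 4\right) = 5 - 2 = 3$)
$B{\left(f,v \right)} = - 7 f + 3 v$
$- B{\left(m{\left(9,-9 \right)},u \right)} = - (\left(-7\right) 3 + 3 \left(-12\right)) = - (-21 - 36) = \left(-1\right) \left(-57\right) = 57$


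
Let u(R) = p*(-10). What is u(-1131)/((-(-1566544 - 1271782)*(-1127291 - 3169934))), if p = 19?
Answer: 19/1219692544535 ≈ 1.5578e-11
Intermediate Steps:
u(R) = -190 (u(R) = 19*(-10) = -190)
u(-1131)/((-(-1566544 - 1271782)*(-1127291 - 3169934))) = -190*(-1/((-1566544 - 1271782)*(-1127291 - 3169934))) = -190/((-(-2838326)*(-4297225))) = -190/((-1*12196925445350)) = -190/(-12196925445350) = -190*(-1/12196925445350) = 19/1219692544535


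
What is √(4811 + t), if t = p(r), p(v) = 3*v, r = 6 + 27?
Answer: √4910 ≈ 70.071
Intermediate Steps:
r = 33
t = 99 (t = 3*33 = 99)
√(4811 + t) = √(4811 + 99) = √4910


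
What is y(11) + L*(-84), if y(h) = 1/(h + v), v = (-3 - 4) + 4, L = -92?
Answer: 61825/8 ≈ 7728.1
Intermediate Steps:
v = -3 (v = -7 + 4 = -3)
y(h) = 1/(-3 + h) (y(h) = 1/(h - 3) = 1/(-3 + h))
y(11) + L*(-84) = 1/(-3 + 11) - 92*(-84) = 1/8 + 7728 = ⅛ + 7728 = 61825/8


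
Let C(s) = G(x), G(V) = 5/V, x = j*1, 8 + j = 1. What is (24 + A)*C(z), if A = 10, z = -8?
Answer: -170/7 ≈ -24.286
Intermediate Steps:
j = -7 (j = -8 + 1 = -7)
x = -7 (x = -7*1 = -7)
C(s) = -5/7 (C(s) = 5/(-7) = 5*(-⅐) = -5/7)
(24 + A)*C(z) = (24 + 10)*(-5/7) = 34*(-5/7) = -170/7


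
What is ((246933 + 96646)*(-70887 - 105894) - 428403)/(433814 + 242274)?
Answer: -30369333801/338044 ≈ -89838.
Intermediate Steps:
((246933 + 96646)*(-70887 - 105894) - 428403)/(433814 + 242274) = (343579*(-176781) - 428403)/676088 = (-60738239199 - 428403)*(1/676088) = -60738667602*1/676088 = -30369333801/338044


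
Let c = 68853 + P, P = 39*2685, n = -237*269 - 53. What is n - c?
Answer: -237374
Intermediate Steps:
n = -63806 (n = -63753 - 53 = -63806)
P = 104715
c = 173568 (c = 68853 + 104715 = 173568)
n - c = -63806 - 1*173568 = -63806 - 173568 = -237374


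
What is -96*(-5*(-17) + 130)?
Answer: -20640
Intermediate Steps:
-96*(-5*(-17) + 130) = -96*(85 + 130) = -96*215 = -20640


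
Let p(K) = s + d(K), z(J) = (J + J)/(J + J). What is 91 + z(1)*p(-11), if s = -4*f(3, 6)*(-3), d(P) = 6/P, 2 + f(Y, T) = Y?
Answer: 1127/11 ≈ 102.45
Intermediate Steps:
f(Y, T) = -2 + Y
z(J) = 1 (z(J) = (2*J)/((2*J)) = (2*J)*(1/(2*J)) = 1)
s = 12 (s = -4*(-2 + 3)*(-3) = -4*1*(-3) = -4*(-3) = 12)
p(K) = 12 + 6/K
91 + z(1)*p(-11) = 91 + 1*(12 + 6/(-11)) = 91 + 1*(12 + 6*(-1/11)) = 91 + 1*(12 - 6/11) = 91 + 1*(126/11) = 91 + 126/11 = 1127/11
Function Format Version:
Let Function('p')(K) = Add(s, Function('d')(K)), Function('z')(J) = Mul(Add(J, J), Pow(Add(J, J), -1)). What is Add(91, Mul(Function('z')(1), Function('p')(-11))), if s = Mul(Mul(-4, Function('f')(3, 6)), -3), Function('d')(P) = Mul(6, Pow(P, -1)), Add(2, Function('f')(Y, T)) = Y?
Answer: Rational(1127, 11) ≈ 102.45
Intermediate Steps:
Function('f')(Y, T) = Add(-2, Y)
Function('z')(J) = 1 (Function('z')(J) = Mul(Mul(2, J), Pow(Mul(2, J), -1)) = Mul(Mul(2, J), Mul(Rational(1, 2), Pow(J, -1))) = 1)
s = 12 (s = Mul(Mul(-4, Add(-2, 3)), -3) = Mul(Mul(-4, 1), -3) = Mul(-4, -3) = 12)
Function('p')(K) = Add(12, Mul(6, Pow(K, -1)))
Add(91, Mul(Function('z')(1), Function('p')(-11))) = Add(91, Mul(1, Add(12, Mul(6, Pow(-11, -1))))) = Add(91, Mul(1, Add(12, Mul(6, Rational(-1, 11))))) = Add(91, Mul(1, Add(12, Rational(-6, 11)))) = Add(91, Mul(1, Rational(126, 11))) = Add(91, Rational(126, 11)) = Rational(1127, 11)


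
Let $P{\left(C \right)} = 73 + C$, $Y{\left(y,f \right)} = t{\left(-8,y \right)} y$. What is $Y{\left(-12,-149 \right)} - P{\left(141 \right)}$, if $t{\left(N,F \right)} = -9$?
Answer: $-106$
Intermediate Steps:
$Y{\left(y,f \right)} = - 9 y$
$Y{\left(-12,-149 \right)} - P{\left(141 \right)} = \left(-9\right) \left(-12\right) - \left(73 + 141\right) = 108 - 214 = -106$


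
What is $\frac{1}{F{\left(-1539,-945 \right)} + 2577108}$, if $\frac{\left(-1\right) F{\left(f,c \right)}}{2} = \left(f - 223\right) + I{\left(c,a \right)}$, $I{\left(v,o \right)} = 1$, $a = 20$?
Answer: $\frac{1}{2580630} \approx 3.875 \cdot 10^{-7}$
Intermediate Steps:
$F{\left(f,c \right)} = 444 - 2 f$ ($F{\left(f,c \right)} = - 2 \left(\left(f - 223\right) + 1\right) = - 2 \left(\left(-223 + f\right) + 1\right) = - 2 \left(-222 + f\right) = 444 - 2 f$)
$\frac{1}{F{\left(-1539,-945 \right)} + 2577108} = \frac{1}{\left(444 - -3078\right) + 2577108} = \frac{1}{\left(444 + 3078\right) + 2577108} = \frac{1}{3522 + 2577108} = \frac{1}{2580630}$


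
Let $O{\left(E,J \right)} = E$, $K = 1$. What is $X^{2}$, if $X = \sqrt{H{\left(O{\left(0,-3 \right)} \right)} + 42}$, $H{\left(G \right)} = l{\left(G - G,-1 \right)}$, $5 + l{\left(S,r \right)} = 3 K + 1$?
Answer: $41$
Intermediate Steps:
$l{\left(S,r \right)} = -1$ ($l{\left(S,r \right)} = -5 + \left(3 \cdot 1 + 1\right) = -5 + \left(3 + 1\right) = -5 + 4 = -1$)
$H{\left(G \right)} = -1$
$X = \sqrt{41}$ ($X = \sqrt{-1 + 42} = \sqrt{41} \approx 6.4031$)
$X^{2} = \left(\sqrt{41}\right)^{2} = 41$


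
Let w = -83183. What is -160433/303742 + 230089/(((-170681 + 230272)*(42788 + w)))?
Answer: -386260747159723/731161195241190 ≈ -0.52828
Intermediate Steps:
-160433/303742 + 230089/(((-170681 + 230272)*(42788 + w))) = -160433/303742 + 230089/(((-170681 + 230272)*(42788 - 83183))) = -160433*1/303742 + 230089/((59591*(-40395))) = -160433/303742 + 230089/(-2407178445) = -160433/303742 + 230089*(-1/2407178445) = -160433/303742 - 230089/2407178445 = -386260747159723/731161195241190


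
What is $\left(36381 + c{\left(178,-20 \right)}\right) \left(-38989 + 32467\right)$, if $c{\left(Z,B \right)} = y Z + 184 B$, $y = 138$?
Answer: $-373482330$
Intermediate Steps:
$c{\left(Z,B \right)} = 138 Z + 184 B$
$\left(36381 + c{\left(178,-20 \right)}\right) \left(-38989 + 32467\right) = \left(36381 + \left(138 \cdot 178 + 184 \left(-20\right)\right)\right) \left(-38989 + 32467\right) = \left(36381 + \left(24564 - 3680\right)\right) \left(-6522\right) = \left(36381 + 20884\right) \left(-6522\right) = 57265 \left(-6522\right) = -373482330$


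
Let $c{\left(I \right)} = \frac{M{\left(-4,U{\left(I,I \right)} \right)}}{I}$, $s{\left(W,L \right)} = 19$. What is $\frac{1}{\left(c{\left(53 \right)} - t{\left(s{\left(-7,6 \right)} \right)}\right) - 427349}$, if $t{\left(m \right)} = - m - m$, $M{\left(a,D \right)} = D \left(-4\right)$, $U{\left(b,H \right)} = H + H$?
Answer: $- \frac{1}{427319} \approx -2.3402 \cdot 10^{-6}$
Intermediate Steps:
$U{\left(b,H \right)} = 2 H$
$M{\left(a,D \right)} = - 4 D$
$c{\left(I \right)} = -8$ ($c{\left(I \right)} = \frac{\left(-4\right) 2 I}{I} = \frac{\left(-8\right) I}{I} = -8$)
$t{\left(m \right)} = - 2 m$
$\frac{1}{\left(c{\left(53 \right)} - t{\left(s{\left(-7,6 \right)} \right)}\right) - 427349} = \frac{1}{\left(-8 - \left(-2\right) 19\right) - 427349} = \frac{1}{\left(-8 - -38\right) - 427349} = \frac{1}{\left(-8 + 38\right) - 427349} = \frac{1}{30 - 427349} = \frac{1}{-427319} = - \frac{1}{427319}$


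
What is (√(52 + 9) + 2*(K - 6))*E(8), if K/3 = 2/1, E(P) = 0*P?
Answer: 0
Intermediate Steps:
E(P) = 0
K = 6 (K = 3*(2/1) = 3*(2*1) = 3*2 = 6)
(√(52 + 9) + 2*(K - 6))*E(8) = (√(52 + 9) + 2*(6 - 6))*0 = (√61 + 2*0)*0 = (√61 + 0)*0 = √61*0 = 0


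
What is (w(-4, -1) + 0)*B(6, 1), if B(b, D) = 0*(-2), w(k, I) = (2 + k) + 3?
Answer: 0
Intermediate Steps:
w(k, I) = 5 + k
B(b, D) = 0
(w(-4, -1) + 0)*B(6, 1) = ((5 - 4) + 0)*0 = (1 + 0)*0 = 1*0 = 0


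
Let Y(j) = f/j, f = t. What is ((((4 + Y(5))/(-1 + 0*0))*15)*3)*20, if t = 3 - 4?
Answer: -3420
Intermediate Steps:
t = -1
f = -1
Y(j) = -1/j
((((4 + Y(5))/(-1 + 0*0))*15)*3)*20 = ((((4 - 1/5)/(-1 + 0*0))*15)*3)*20 = ((((4 - 1*⅕)/(-1 + 0))*15)*3)*20 = ((((4 - ⅕)/(-1))*15)*3)*20 = ((((19/5)*(-1))*15)*3)*20 = (-19/5*15*3)*20 = -57*3*20 = -171*20 = -3420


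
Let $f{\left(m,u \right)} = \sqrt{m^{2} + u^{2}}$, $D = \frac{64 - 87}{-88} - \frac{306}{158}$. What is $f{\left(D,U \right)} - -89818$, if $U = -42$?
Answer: $89818 + \frac{\sqrt{85390308865}}{6952} \approx 89860.0$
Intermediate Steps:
$D = - \frac{11647}{6952}$ ($D = \left(-23\right) \left(- \frac{1}{88}\right) - \frac{153}{79} = \frac{23}{88} - \frac{153}{79} = - \frac{11647}{6952} \approx -1.6753$)
$f{\left(D,U \right)} - -89818 = \sqrt{\left(- \frac{11647}{6952}\right)^{2} + \left(-42\right)^{2}} - -89818 = \sqrt{\frac{135652609}{48330304} + 1764} + 89818 = \sqrt{\frac{85390308865}{48330304}} + 89818 = \frac{\sqrt{85390308865}}{6952} + 89818 = 89818 + \frac{\sqrt{85390308865}}{6952}$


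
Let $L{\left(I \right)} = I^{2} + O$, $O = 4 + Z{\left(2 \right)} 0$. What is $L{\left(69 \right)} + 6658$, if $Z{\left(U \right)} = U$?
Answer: $11423$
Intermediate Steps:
$O = 4$ ($O = 4 + 2 \cdot 0 = 4 + 0 = 4$)
$L{\left(I \right)} = 4 + I^{2}$ ($L{\left(I \right)} = I^{2} + 4 = 4 + I^{2}$)
$L{\left(69 \right)} + 6658 = \left(4 + 69^{2}\right) + 6658 = \left(4 + 4761\right) + 6658 = 4765 + 6658 = 11423$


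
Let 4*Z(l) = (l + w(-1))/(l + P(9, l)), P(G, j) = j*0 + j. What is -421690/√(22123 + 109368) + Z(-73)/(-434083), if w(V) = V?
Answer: -37/126752236 - 421690*√131491/131491 ≈ -1162.9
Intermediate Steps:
P(G, j) = j (P(G, j) = 0 + j = j)
Z(l) = (-1 + l)/(8*l) (Z(l) = ((l - 1)/(l + l))/4 = ((-1 + l)/((2*l)))/4 = ((-1 + l)*(1/(2*l)))/4 = ((-1 + l)/(2*l))/4 = (-1 + l)/(8*l))
-421690/√(22123 + 109368) + Z(-73)/(-434083) = -421690/√(22123 + 109368) + ((⅛)*(-1 - 73)/(-73))/(-434083) = -421690*√131491/131491 + ((⅛)*(-1/73)*(-74))*(-1/434083) = -421690*√131491/131491 + (37/292)*(-1/434083) = -421690*√131491/131491 - 37/126752236 = -37/126752236 - 421690*√131491/131491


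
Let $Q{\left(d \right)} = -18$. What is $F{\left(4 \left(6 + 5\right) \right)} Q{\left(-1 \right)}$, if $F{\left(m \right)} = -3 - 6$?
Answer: $162$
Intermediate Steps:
$F{\left(m \right)} = -9$
$F{\left(4 \left(6 + 5\right) \right)} Q{\left(-1 \right)} = \left(-9\right) \left(-18\right) = 162$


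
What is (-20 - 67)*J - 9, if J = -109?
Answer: 9474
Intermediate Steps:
(-20 - 67)*J - 9 = (-20 - 67)*(-109) - 9 = -87*(-109) - 9 = 9483 - 9 = 9474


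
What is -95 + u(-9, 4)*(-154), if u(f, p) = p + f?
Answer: 675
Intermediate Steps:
u(f, p) = f + p
-95 + u(-9, 4)*(-154) = -95 + (-9 + 4)*(-154) = -95 - 5*(-154) = -95 + 770 = 675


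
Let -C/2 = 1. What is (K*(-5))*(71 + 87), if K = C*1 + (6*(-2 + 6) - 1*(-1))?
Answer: -18170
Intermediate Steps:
C = -2 (C = -2*1 = -2)
K = 23 (K = -2*1 + (6*(-2 + 6) - 1*(-1)) = -2 + (6*4 + 1) = -2 + (24 + 1) = -2 + 25 = 23)
(K*(-5))*(71 + 87) = (23*(-5))*(71 + 87) = -115*158 = -18170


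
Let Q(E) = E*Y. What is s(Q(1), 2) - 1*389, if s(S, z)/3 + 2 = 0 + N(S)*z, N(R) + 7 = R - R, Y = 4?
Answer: -437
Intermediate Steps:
Q(E) = 4*E (Q(E) = E*4 = 4*E)
N(R) = -7 (N(R) = -7 + (R - R) = -7 + 0 = -7)
s(S, z) = -6 - 21*z (s(S, z) = -6 + 3*(0 - 7*z) = -6 + 3*(-7*z) = -6 - 21*z)
s(Q(1), 2) - 1*389 = (-6 - 21*2) - 1*389 = (-6 - 42) - 389 = -48 - 389 = -437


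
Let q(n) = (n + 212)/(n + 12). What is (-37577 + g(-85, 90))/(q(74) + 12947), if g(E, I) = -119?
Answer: -25327/8701 ≈ -2.9108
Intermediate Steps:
q(n) = (212 + n)/(12 + n)
(-37577 + g(-85, 90))/(q(74) + 12947) = (-37577 - 119)/((212 + 74)/(12 + 74) + 12947) = -37696/(286/86 + 12947) = -37696/((1/86)*286 + 12947) = -37696/(143/43 + 12947) = -37696/556864/43 = -37696*43/556864 = -25327/8701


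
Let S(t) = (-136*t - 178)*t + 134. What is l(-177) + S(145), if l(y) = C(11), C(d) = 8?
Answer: -2885068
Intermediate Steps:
l(y) = 8
S(t) = 134 + t*(-178 - 136*t) (S(t) = (-178 - 136*t)*t + 134 = t*(-178 - 136*t) + 134 = 134 + t*(-178 - 136*t))
l(-177) + S(145) = 8 + (134 - 178*145 - 136*145²) = 8 + (134 - 25810 - 136*21025) = 8 + (134 - 25810 - 2859400) = 8 - 2885076 = -2885068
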